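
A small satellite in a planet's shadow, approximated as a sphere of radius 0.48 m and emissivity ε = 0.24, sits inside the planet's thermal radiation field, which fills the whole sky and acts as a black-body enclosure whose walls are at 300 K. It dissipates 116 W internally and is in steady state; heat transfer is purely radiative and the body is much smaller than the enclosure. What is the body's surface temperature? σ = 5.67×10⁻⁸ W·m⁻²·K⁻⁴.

T ≈ 324 K

For a small grey body in a large enclosure, net radiated power = εσA(T⁴ − T_w⁴).
Steady state: P = εσA(T⁴ − T_w⁴) with A = 4πr² = 2.895 m².
T⁴ = P/(εσA) + T_w⁴ = 116/(0.24·5.67×10⁻⁸·2.895) + (300)⁴
    = 2.944×10⁹ + 8.100×10⁹ = 1.104×10¹⁰ K⁴.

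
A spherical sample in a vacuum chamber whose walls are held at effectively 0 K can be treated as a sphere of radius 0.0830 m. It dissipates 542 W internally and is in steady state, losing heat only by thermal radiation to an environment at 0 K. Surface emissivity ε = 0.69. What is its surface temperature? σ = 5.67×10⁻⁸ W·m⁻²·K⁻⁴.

Steady state: internal power = radiated power, P = εσA T⁴.
Radiating area A = 4πr² = 0.08657 m².
T⁴ = P/(εσA) = 542/(0.69·5.67×10⁻⁸·0.08657) = 1.600×10¹¹ K⁴.
T = (1.600×10¹¹)^(1/4).

T ≈ 632 K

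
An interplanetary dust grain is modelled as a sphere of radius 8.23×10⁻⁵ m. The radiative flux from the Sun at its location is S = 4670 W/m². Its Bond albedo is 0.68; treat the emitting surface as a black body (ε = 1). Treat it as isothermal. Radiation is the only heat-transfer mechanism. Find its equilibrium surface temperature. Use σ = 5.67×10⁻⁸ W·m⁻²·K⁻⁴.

At equilibrium, absorbed power = emitted power.
Absorbing cross-section = πr² = 2.128×10⁻⁸ m²; emitting surface = 4πr² = 8.512×10⁻⁸ m² (ratio 4).
(1−a)S·A_cross = εσ·A_surf·T⁴  ⇒  T⁴ = (1−a)S/(4σ).
T⁴ = 0.320·4670/(4·5.67×10⁻⁸) = 6.589×10⁹ K⁴.
T = (6.589×10⁹)^(1/4).

T ≈ 285 K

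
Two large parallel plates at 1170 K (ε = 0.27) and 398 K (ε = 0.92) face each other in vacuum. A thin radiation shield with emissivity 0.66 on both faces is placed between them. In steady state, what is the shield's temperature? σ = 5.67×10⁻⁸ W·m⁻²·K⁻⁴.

T_s ≈ 855 K

In steady state the net flux on the hot side equals that on the cold side.
σ(T₁⁴−T_s⁴)/D₁ = σ(T_s⁴−T₂⁴)/D₂, with D₁ = 1/ε₁+1/ε_s−1 = 4.219, D₂ = 1/ε_s+1/ε₂−1 = 1.602.
Solve for T_s⁴: T_s⁴ = (D₂·T₁⁴ + D₁·T₂⁴)/(D₁+D₂) = 5.339×10¹¹ K⁴.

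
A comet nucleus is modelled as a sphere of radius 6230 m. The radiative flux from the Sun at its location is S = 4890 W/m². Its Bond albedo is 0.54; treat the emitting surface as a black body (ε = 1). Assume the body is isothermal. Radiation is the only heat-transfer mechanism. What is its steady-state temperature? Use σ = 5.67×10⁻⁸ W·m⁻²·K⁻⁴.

T ≈ 316 K

At equilibrium, absorbed power = emitted power.
Absorbing cross-section = πr² = 1.219×10⁸ m²; emitting surface = 4πr² = 4.877×10⁸ m² (ratio 4).
(1−a)S·A_cross = εσ·A_surf·T⁴  ⇒  T⁴ = (1−a)S/(4σ).
T⁴ = 0.460·4890/(4·5.67×10⁻⁸) = 9.918×10⁹ K⁴.
T = (9.918×10⁹)^(1/4).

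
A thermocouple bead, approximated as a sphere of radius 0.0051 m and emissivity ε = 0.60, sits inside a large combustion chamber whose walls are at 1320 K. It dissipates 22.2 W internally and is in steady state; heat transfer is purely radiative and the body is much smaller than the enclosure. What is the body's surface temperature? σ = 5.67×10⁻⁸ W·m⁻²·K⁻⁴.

For a small grey body in a large enclosure, net radiated power = εσA(T⁴ − T_w⁴).
Steady state: P = εσA(T⁴ − T_w⁴) with A = 4πr² = 3.269×10⁻⁴ m².
T⁴ = P/(εσA) + T_w⁴ = 22.2/(0.60·5.67×10⁻⁸·3.269×10⁻⁴) + (1320)⁴
    = 1.996×10¹² + 3.036×10¹² = 5.032×10¹² K⁴.

T ≈ 1500 K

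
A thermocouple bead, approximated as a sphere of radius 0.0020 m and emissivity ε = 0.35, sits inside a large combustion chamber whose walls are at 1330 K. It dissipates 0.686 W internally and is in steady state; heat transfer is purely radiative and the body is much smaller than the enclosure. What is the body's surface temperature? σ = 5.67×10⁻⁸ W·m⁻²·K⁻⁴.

For a small grey body in a large enclosure, net radiated power = εσA(T⁴ − T_w⁴).
Steady state: P = εσA(T⁴ − T_w⁴) with A = 4πr² = 5.027×10⁻⁵ m².
T⁴ = P/(εσA) + T_w⁴ = 0.686/(0.35·5.67×10⁻⁸·5.027×10⁻⁵) + (1330)⁴
    = 6.877×10¹¹ + 3.129×10¹² = 3.817×10¹² K⁴.

T ≈ 1400 K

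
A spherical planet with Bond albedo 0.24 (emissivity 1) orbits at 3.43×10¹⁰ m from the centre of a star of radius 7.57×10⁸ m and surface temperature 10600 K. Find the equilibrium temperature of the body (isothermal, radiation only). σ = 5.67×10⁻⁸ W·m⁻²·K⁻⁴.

The star's surface emits σT_*⁴; at distance d the flux is S = σT_*⁴(R_*/d)².
S = 5.67×10⁻⁸·(10600)⁴·(7.57×10⁸/3.43×10¹⁰)² = 3.487×10⁵ W/m².
For an isothermal sphere T⁴ = (1−a)S/(4σ) = 1.168×10¹² K⁴.

T ≈ 1040 K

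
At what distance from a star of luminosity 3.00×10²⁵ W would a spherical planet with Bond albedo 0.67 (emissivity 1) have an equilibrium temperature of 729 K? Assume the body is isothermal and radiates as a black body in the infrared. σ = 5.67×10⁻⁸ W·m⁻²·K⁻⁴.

d ≈ 3.51×10⁹ m

For an isothermal black-emitting sphere, (1−a)S·πr² = σ·4πr²·T⁴ ⇒ S = 4σT⁴/(1−a).
S = 4·5.67×10⁻⁸·(729)⁴/0.330 = 1.941×10⁵ W/m².
Flux falls as S = L/(4πd²), so d = √(L/(4πS)) = √(3.00×10²⁵/(4π·1.941×10⁵)).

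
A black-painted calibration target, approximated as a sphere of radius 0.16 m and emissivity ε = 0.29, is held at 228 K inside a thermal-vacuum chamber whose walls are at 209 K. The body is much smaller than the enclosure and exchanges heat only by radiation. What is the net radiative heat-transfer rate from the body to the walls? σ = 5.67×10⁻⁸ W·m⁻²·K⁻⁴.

P_net ≈ 4.20 W

For a small grey body in a large enclosure: P_net = εσA(T_body⁴ − T_wall⁴).
A = 4πr² = 0.3217 m²; T_body⁴ − T_wall⁴ = 2.702×10⁹ − 1.908×10⁹ = 7.943×10⁸ K⁴.
|P_net| = 0.29·5.67×10⁻⁸·0.3217·7.943×10⁸.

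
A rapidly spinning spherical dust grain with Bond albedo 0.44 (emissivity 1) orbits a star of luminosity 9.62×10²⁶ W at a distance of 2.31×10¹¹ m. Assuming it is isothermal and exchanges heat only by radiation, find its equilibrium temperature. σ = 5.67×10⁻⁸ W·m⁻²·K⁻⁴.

First find the stellar flux at distance d: S = L/(4πd²) = 9.62×10²⁶/(4π·(2.31×10¹¹)²) = 1435 W/m².
For an isothermal sphere, absorbed (1−a)S·πr² = emitted σ·4πr²·T⁴, so T⁴ = (1−a)S/(4σ).
T⁴ = 0.560·1435/(4·5.67×10⁻⁸) = 3.542×10⁹ K⁴.

T ≈ 244 K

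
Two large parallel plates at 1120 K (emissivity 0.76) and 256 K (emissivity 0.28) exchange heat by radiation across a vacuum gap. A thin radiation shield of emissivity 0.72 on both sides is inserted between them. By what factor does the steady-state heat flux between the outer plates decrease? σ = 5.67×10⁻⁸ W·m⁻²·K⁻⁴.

Without shield: q₀ = σΔ(T⁴)/(1/ε₁+1/ε₂−1) with denominator 3.887.
With shield the two gaps are in series; the resistances add: (1/ε₁+1/ε_s−1)+(1/ε_s+1/ε₂−1) = 1.705+3.960 = 5.665.
Heat-flux ratio q₀/q = 5.665/3.887.

factor ≈ 1.46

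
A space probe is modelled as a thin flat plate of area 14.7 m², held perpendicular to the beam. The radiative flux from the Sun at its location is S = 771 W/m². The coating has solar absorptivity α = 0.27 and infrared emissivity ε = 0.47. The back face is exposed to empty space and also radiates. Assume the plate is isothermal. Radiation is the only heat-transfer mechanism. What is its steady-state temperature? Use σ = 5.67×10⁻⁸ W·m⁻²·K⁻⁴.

At equilibrium, absorbed power = emitted power.
Absorbing cross-section = A = 14.70 m²; emitting surface = 2A = 29.40 m² (ratio 2).
αS·A_cross = εσ·A_surf·T⁴  ⇒  T⁴ = αS/(ε·2σ).
T⁴ = 0.270·771/(0.47·2·5.67×10⁻⁸) = 3.906×10⁹ K⁴.
T = (3.906×10⁹)^(1/4).

T ≈ 250 K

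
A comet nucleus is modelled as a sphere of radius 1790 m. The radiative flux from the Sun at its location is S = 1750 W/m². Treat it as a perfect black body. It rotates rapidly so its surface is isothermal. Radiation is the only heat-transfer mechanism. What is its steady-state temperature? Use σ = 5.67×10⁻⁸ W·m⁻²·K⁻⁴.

At equilibrium, absorbed power = emitted power.
Absorbing cross-section = πr² = 1.007×10⁷ m²; emitting surface = 4πr² = 4.026×10⁷ m² (ratio 4).
S·A_cross = εσ·A_surf·T⁴  ⇒  T⁴ = S/(4σ).
T⁴ = 1.00·1750/(4·5.67×10⁻⁸) = 7.716×10⁹ K⁴.
T = (7.716×10⁹)^(1/4).

T ≈ 296 K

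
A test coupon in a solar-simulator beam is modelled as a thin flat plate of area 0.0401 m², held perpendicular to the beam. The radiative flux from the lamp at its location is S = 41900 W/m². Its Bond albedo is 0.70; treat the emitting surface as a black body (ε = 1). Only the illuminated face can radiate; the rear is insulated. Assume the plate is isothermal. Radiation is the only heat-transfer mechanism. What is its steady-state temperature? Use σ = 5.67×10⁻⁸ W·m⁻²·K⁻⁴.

T ≈ 686 K

At equilibrium, absorbed power = emitted power.
Absorbing cross-section = A = 0.04010 m²; emitting surface = A = 0.04010 m² (ratio 1).
(1−a)S·A_cross = εσ·A_surf·T⁴  ⇒  T⁴ = (1−a)S/(1σ).
T⁴ = 0.300·41900/(1·5.67×10⁻⁸) = 2.217×10¹¹ K⁴.
T = (2.217×10¹¹)^(1/4).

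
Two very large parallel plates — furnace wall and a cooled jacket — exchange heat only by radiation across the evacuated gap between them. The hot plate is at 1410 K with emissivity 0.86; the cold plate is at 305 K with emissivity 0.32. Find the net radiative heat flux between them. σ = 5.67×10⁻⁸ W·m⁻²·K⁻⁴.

For two infinite grey parallel plates, q = σ(T₁⁴ − T₂⁴)/(1/ε₁ + 1/ε₂ − 1).
T₁⁴ − T₂⁴ = 3.953×10¹² − 8.654×10⁹ = 3.944×10¹² K⁴.
1/ε₁ + 1/ε₂ − 1 = 1.163 + 3.125 − 1 = 3.288.
q = 5.67×10⁻⁸ × 3.944×10¹² / 3.288.

q ≈ 68000 W/m²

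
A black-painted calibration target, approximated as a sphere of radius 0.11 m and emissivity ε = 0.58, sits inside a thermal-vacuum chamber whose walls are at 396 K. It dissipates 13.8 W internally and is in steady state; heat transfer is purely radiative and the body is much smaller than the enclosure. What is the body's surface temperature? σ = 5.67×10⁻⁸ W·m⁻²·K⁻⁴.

T ≈ 407 K

For a small grey body in a large enclosure, net radiated power = εσA(T⁴ − T_w⁴).
Steady state: P = εσA(T⁴ − T_w⁴) with A = 4πr² = 0.1521 m².
T⁴ = P/(εσA) + T_w⁴ = 13.8/(0.58·5.67×10⁻⁸·0.1521) + (396)⁴
    = 2.760×10⁹ + 2.459×10¹⁰ = 2.735×10¹⁰ K⁴.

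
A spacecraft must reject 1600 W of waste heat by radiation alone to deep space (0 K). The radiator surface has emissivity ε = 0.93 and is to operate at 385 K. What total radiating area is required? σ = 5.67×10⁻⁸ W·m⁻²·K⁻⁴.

A ≈ 1.38 m²

P = εσA T⁴ ⇒ A = P/(εσT⁴).
T⁴ = 2.197×10¹⁰ K⁴.
A = 1600/(0.93 × 5.67×10⁻⁸ × 2.197×10¹⁰).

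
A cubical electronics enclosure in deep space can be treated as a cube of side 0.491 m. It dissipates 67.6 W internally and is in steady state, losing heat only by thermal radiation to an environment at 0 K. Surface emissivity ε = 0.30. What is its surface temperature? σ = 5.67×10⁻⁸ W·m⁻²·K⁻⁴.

T ≈ 229 K

Steady state: internal power = radiated power, P = εσA T⁴.
Radiating area A = 6L² = 1.446 m².
T⁴ = P/(εσA) = 67.6/(0.30·5.67×10⁻⁸·1.446) = 2.747×10⁹ K⁴.
T = (2.747×10⁹)^(1/4).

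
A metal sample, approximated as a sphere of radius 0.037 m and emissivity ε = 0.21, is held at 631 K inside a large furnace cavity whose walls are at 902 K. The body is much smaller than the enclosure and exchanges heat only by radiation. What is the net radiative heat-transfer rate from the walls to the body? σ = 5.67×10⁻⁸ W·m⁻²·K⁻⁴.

P_net ≈ 103 W

For a small grey body in a large enclosure: P_net = εσA(T_body⁴ − T_wall⁴).
A = 4πr² = 0.01720 m²; T_body⁴ − T_wall⁴ = 1.585×10¹¹ − 6.620×10¹¹ = -5.034×10¹¹ K⁴.
|P_net| = 0.21·5.67×10⁻⁸·0.01720·5.034×10¹¹.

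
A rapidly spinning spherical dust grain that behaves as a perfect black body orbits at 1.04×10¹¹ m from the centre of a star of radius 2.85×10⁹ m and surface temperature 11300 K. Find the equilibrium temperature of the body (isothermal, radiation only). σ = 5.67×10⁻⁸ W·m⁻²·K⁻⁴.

The star's surface emits σT_*⁴; at distance d the flux is S = σT_*⁴(R_*/d)².
S = 5.67×10⁻⁸·(11300)⁴·(2.85×10⁹/1.04×10¹¹)² = 6.943×10⁵ W/m².
For an isothermal sphere T⁴ = (1−a)S/(4σ) = 3.061×10¹² K⁴.

T ≈ 1320 K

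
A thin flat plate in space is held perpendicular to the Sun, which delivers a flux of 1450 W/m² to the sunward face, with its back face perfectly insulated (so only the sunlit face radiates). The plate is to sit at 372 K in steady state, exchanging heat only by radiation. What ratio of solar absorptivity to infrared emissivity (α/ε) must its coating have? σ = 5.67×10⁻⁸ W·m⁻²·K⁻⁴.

Balance: αS·A = εσ·1A·T⁴ ⇒ α/ε = σT⁴/S.
α/ε = 5.67×10⁻⁸·(372)⁴/1450 = 5.67×10⁻⁸·1.915×10¹⁰/1450.

α/ε ≈ 0.749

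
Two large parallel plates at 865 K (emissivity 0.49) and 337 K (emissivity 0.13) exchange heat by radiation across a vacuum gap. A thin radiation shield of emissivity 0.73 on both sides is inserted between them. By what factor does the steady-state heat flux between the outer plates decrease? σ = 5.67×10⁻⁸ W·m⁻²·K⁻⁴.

factor ≈ 1.20

Without shield: q₀ = σΔ(T⁴)/(1/ε₁+1/ε₂−1) with denominator 8.733.
With shield the two gaps are in series; the resistances add: (1/ε₁+1/ε_s−1)+(1/ε_s+1/ε₂−1) = 2.411+8.062 = 10.47.
Heat-flux ratio q₀/q = 10.47/8.733.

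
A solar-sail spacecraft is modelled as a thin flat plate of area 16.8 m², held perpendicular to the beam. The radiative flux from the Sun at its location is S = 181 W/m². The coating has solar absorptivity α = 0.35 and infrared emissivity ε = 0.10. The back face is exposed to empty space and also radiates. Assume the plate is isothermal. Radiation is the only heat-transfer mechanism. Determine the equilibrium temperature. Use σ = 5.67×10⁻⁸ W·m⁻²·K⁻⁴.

T ≈ 273 K

At equilibrium, absorbed power = emitted power.
Absorbing cross-section = A = 16.80 m²; emitting surface = 2A = 33.60 m² (ratio 2).
αS·A_cross = εσ·A_surf·T⁴  ⇒  T⁴ = αS/(ε·2σ).
T⁴ = 0.350·181/(0.10·2·5.67×10⁻⁸) = 5.586×10⁹ K⁴.
T = (5.586×10⁹)^(1/4).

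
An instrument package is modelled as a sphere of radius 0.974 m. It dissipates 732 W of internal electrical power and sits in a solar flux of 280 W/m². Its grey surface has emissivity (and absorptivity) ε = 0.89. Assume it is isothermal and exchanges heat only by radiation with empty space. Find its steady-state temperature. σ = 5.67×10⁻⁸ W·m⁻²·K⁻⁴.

T ≈ 223 K

At steady state, absorbed solar power + internal power = radiated power.
Absorbed: α·S·A_cross = 0.89·280·2.980 = 742.7 W (cross-section πr²).
Total input = 742.7 + 732 = 1475 W.
Radiated: εσ·A_surf·T⁴ with A_surf = 4πr² = 11.92 m².
T⁴ = 1475/(0.89·5.67×10⁻⁸·11.92) = 2.451×10⁹ K⁴.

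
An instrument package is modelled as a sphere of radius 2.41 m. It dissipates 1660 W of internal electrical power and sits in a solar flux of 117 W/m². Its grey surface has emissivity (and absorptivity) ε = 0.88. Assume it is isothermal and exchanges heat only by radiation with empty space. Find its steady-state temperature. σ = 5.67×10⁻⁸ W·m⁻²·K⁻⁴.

At steady state, absorbed solar power + internal power = radiated power.
Absorbed: α·S·A_cross = 0.88·117·18.25 = 1879 W (cross-section πr²).
Total input = 1879 + 1660 = 3539 W.
Radiated: εσ·A_surf·T⁴ with A_surf = 4πr² = 72.99 m².
T⁴ = 3539/(0.88·5.67×10⁻⁸·72.99) = 9.717×10⁸ K⁴.

T ≈ 177 K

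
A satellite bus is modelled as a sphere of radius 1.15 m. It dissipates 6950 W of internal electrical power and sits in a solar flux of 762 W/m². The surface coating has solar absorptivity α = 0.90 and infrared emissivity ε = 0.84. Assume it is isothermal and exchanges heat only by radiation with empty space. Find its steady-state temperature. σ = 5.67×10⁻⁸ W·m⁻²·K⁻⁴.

At steady state, absorbed solar power + internal power = radiated power.
Absorbed: α·S·A_cross = 0.90·762·4.155 = 2849 W (cross-section πr²).
Total input = 2849 + 6950 = 9799 W.
Radiated: εσ·A_surf·T⁴ with A_surf = 4πr² = 16.62 m².
T⁴ = 9799/(0.84·5.67×10⁻⁸·16.62) = 1.238×10¹⁰ K⁴.

T ≈ 334 K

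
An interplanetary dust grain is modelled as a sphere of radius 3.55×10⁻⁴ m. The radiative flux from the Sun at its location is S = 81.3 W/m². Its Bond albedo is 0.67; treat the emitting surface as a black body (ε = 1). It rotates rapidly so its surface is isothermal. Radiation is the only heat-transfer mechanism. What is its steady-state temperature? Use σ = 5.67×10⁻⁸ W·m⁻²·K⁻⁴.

T ≈ 104 K

At equilibrium, absorbed power = emitted power.
Absorbing cross-section = πr² = 3.959×10⁻⁷ m²; emitting surface = 4πr² = 1.584×10⁻⁶ m² (ratio 4).
(1−a)S·A_cross = εσ·A_surf·T⁴  ⇒  T⁴ = (1−a)S/(4σ).
T⁴ = 0.330·81.3/(4·5.67×10⁻⁸) = 1.183×10⁸ K⁴.
T = (1.183×10⁸)^(1/4).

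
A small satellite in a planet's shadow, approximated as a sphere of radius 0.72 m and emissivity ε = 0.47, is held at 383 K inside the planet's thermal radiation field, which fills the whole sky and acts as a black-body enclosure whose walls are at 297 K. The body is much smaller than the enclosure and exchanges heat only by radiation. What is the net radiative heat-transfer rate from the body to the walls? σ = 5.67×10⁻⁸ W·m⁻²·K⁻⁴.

P_net ≈ 2380 W

For a small grey body in a large enclosure: P_net = εσA(T_body⁴ − T_wall⁴).
A = 4πr² = 6.514 m²; T_body⁴ − T_wall⁴ = 2.152×10¹⁰ − 7.781×10⁹ = 1.374×10¹⁰ K⁴.
|P_net| = 0.47·5.67×10⁻⁸·6.514·1.374×10¹⁰.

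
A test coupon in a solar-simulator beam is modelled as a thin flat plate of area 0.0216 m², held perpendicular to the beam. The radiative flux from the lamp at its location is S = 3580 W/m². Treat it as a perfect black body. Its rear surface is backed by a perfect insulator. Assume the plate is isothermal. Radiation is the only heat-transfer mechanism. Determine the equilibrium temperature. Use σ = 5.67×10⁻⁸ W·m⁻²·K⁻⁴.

At equilibrium, absorbed power = emitted power.
Absorbing cross-section = A = 0.02160 m²; emitting surface = A = 0.02160 m² (ratio 1).
S·A_cross = εσ·A_surf·T⁴  ⇒  T⁴ = S/(1σ).
T⁴ = 1.00·3580/(1·5.67×10⁻⁸) = 6.314×10¹⁰ K⁴.
T = (6.314×10¹⁰)^(1/4).

T ≈ 501 K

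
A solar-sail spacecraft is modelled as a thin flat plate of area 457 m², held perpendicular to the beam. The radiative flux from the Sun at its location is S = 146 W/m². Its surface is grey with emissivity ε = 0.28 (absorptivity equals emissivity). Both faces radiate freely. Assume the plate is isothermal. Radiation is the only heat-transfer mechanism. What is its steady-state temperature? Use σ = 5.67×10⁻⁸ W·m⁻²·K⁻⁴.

At equilibrium, absorbed power = emitted power.
Absorbing cross-section = A = 457.0 m²; emitting surface = 2A = 914.0 m² (ratio 2).
εS·A_cross = εσ·A_surf·T⁴  ⇒  T⁴ = S/(2σ)   (ε cancels).
T⁴ = 146/(2·5.67×10⁻⁸) = 1.287×10⁹ K⁴.
T = (1.287×10⁹)^(1/4).

T ≈ 189 K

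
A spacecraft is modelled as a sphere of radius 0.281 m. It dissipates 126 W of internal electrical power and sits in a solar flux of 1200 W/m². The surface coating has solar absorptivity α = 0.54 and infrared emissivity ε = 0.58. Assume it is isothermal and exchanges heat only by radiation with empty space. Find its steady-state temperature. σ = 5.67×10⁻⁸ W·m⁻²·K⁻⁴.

T ≈ 306 K

At steady state, absorbed solar power + internal power = radiated power.
Absorbed: α·S·A_cross = 0.54·1200·0.2481 = 160.7 W (cross-section πr²).
Total input = 160.7 + 126 = 286.7 W.
Radiated: εσ·A_surf·T⁴ with A_surf = 4πr² = 0.9923 m².
T⁴ = 286.7/(0.58·5.67×10⁻⁸·0.9923) = 8.787×10⁹ K⁴.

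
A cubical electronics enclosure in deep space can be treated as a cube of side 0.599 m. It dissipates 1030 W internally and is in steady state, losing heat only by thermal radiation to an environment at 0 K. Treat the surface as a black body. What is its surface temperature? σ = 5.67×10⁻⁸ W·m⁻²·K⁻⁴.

Steady state: internal power = radiated power, P = εσA T⁴.
Radiating area A = 6L² = 2.153 m².
T⁴ = P/(εσA) = 1030/(1.0·5.67×10⁻⁸·2.153) = 8.438×10⁹ K⁴.
T = (8.438×10⁹)^(1/4).

T ≈ 303 K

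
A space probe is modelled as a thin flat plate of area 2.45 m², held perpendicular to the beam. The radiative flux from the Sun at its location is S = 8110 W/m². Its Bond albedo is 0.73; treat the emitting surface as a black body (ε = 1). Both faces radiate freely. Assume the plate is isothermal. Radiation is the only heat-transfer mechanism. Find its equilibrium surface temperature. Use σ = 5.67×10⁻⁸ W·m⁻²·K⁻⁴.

T ≈ 373 K

At equilibrium, absorbed power = emitted power.
Absorbing cross-section = A = 2.450 m²; emitting surface = 2A = 4.900 m² (ratio 2).
(1−a)S·A_cross = εσ·A_surf·T⁴  ⇒  T⁴ = (1−a)S/(2σ).
T⁴ = 0.270·8110/(2·5.67×10⁻⁸) = 1.931×10¹⁰ K⁴.
T = (1.931×10¹⁰)^(1/4).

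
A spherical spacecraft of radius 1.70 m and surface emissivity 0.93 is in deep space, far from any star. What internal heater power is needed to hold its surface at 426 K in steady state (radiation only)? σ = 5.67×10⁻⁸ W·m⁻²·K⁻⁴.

P = εσ·4πr²·T⁴.
4πr² = 36.32 m²; T⁴ = 3.293×10¹⁰ K⁴.
P = 0.93·5.67×10⁻⁸·36.32·3.293×10¹⁰.

P ≈ 63100 W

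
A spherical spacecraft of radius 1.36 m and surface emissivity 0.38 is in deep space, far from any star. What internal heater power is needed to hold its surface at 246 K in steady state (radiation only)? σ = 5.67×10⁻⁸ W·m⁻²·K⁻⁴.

P = εσ·4πr²·T⁴.
4πr² = 23.24 m²; T⁴ = 3.662×10⁹ K⁴.
P = 0.38·5.67×10⁻⁸·23.24·3.662×10⁹.

P ≈ 1830 W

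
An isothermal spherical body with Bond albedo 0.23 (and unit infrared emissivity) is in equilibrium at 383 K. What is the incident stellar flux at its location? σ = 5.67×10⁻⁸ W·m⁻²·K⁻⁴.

(1−a)S·πr² = σ·4πr²·T⁴ ⇒ S = 4σT⁴/(1−a).
S = 4·5.67×10⁻⁸·2.152×10¹⁰/0.770.

S ≈ 6340 W/m²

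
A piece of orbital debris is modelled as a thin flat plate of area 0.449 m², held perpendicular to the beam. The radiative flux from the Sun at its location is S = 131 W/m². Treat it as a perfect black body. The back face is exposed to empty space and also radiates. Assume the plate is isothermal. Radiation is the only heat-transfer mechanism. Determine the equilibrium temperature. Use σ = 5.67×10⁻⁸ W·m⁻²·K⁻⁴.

At equilibrium, absorbed power = emitted power.
Absorbing cross-section = A = 0.4490 m²; emitting surface = 2A = 0.8980 m² (ratio 2).
S·A_cross = εσ·A_surf·T⁴  ⇒  T⁴ = S/(2σ).
T⁴ = 1.00·131/(2·5.67×10⁻⁸) = 1.155×10⁹ K⁴.
T = (1.155×10⁹)^(1/4).

T ≈ 184 K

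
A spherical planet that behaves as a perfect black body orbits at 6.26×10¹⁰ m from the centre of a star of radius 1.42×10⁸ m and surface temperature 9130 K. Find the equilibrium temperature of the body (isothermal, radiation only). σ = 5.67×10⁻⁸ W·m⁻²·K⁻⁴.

The star's surface emits σT_*⁴; at distance d the flux is S = σT_*⁴(R_*/d)².
S = 5.67×10⁻⁸·(9130)⁴·(1.42×10⁸/6.26×10¹⁰)² = 2027 W/m².
For an isothermal sphere T⁴ = (1−a)S/(4σ) = 8.938×10⁹ K⁴.

T ≈ 307 K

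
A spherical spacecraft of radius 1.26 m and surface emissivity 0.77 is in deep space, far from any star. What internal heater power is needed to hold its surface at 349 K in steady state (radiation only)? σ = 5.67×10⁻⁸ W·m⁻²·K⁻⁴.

P ≈ 12900 W

P = εσ·4πr²·T⁴.
4πr² = 19.95 m²; T⁴ = 1.484×10¹⁰ K⁴.
P = 0.77·5.67×10⁻⁸·19.95·1.484×10¹⁰.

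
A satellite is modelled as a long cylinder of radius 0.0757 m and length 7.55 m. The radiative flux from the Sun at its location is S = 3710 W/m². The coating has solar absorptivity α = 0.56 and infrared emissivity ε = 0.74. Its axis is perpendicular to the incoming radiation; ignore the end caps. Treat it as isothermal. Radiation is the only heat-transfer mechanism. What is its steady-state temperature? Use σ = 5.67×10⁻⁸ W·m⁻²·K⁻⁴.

T ≈ 354 K

At equilibrium, absorbed power = emitted power.
Absorbing cross-section = 2rL = 1.143 m²; emitting surface = 2πrL = 3.591 m² (ratio π).
αS·A_cross = εσ·A_surf·T⁴  ⇒  T⁴ = αS/(ε·πσ).
T⁴ = 0.560·3710/(0.74·π·5.67×10⁻⁸) = 1.576×10¹⁰ K⁴.
T = (1.576×10¹⁰)^(1/4).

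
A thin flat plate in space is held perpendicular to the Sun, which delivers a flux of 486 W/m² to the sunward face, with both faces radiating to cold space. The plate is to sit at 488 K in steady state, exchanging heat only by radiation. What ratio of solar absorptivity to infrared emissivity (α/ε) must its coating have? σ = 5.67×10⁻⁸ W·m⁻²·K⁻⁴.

Balance: αS·A = εσ·2A·T⁴ ⇒ α/ε = 2σT⁴/S.
α/ε = 2·5.67×10⁻⁸·(488)⁴/486 = 2·5.67×10⁻⁸·5.671×10¹⁰/486.

α/ε ≈ 13.2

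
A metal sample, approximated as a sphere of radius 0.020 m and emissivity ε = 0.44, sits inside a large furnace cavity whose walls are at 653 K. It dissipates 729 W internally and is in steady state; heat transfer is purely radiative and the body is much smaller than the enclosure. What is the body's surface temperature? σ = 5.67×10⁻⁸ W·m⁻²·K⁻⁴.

For a small grey body in a large enclosure, net radiated power = εσA(T⁴ − T_w⁴).
Steady state: P = εσA(T⁴ − T_w⁴) with A = 4πr² = 0.005027 m².
T⁴ = P/(εσA) + T_w⁴ = 729/(0.44·5.67×10⁻⁸·0.005027) + (653)⁴
    = 5.813×10¹² + 1.818×10¹¹ = 5.995×10¹² K⁴.

T ≈ 1560 K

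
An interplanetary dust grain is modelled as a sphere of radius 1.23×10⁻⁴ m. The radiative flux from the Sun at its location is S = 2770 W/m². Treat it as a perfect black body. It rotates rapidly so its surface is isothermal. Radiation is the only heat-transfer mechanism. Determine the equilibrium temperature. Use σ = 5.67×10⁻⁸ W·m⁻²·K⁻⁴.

T ≈ 332 K

At equilibrium, absorbed power = emitted power.
Absorbing cross-section = πr² = 4.753×10⁻⁸ m²; emitting surface = 4πr² = 1.901×10⁻⁷ m² (ratio 4).
S·A_cross = εσ·A_surf·T⁴  ⇒  T⁴ = S/(4σ).
T⁴ = 1.00·2770/(4·5.67×10⁻⁸) = 1.221×10¹⁰ K⁴.
T = (1.221×10¹⁰)^(1/4).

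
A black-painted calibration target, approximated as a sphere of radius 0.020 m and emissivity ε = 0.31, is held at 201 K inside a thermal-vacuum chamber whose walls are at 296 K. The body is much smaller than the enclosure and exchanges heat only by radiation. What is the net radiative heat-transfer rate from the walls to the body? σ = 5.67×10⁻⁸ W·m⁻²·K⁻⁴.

For a small grey body in a large enclosure: P_net = εσA(T_body⁴ − T_wall⁴).
A = 4πr² = 0.005027 m²; T_body⁴ − T_wall⁴ = 1.632×10⁹ − 7.677×10⁹ = -6.044×10⁹ K⁴.
|P_net| = 0.31·5.67×10⁻⁸·0.005027·6.044×10⁹.

P_net ≈ 0.534 W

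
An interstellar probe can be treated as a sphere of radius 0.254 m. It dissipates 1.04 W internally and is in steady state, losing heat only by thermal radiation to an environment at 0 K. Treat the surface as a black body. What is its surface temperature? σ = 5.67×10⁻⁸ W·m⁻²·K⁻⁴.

Steady state: internal power = radiated power, P = εσA T⁴.
Radiating area A = 4πr² = 0.8107 m².
T⁴ = P/(εσA) = 1.04/(1.0·5.67×10⁻⁸·0.8107) = 2.262×10⁷ K⁴.
T = (2.262×10⁷)^(1/4).

T ≈ 69.0 K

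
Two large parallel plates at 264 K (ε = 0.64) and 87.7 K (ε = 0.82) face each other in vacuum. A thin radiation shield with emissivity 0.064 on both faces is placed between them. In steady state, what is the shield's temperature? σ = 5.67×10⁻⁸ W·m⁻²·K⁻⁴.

T_s ≈ 222 K

In steady state the net flux on the hot side equals that on the cold side.
σ(T₁⁴−T_s⁴)/D₁ = σ(T_s⁴−T₂⁴)/D₂, with D₁ = 1/ε₁+1/ε_s−1 = 16.19, D₂ = 1/ε_s+1/ε₂−1 = 15.84.
Solve for T_s⁴: T_s⁴ = (D₂·T₁⁴ + D₁·T₂⁴)/(D₁+D₂) = 2.433×10⁹ K⁴.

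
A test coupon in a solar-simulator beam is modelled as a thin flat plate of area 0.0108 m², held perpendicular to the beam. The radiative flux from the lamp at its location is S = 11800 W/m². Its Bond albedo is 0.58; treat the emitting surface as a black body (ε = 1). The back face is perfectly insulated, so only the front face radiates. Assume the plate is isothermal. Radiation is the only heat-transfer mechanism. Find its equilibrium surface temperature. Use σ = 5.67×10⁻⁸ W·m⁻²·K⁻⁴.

T ≈ 544 K

At equilibrium, absorbed power = emitted power.
Absorbing cross-section = A = 0.01080 m²; emitting surface = A = 0.01080 m² (ratio 1).
(1−a)S·A_cross = εσ·A_surf·T⁴  ⇒  T⁴ = (1−a)S/(1σ).
T⁴ = 0.420·11800/(1·5.67×10⁻⁸) = 8.741×10¹⁰ K⁴.
T = (8.741×10¹⁰)^(1/4).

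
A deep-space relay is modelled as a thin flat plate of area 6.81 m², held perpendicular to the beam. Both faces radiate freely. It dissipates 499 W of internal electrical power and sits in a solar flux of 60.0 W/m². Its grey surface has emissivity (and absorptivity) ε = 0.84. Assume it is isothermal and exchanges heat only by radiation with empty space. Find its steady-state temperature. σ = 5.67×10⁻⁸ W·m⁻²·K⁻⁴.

T ≈ 190 K

At steady state, absorbed solar power + internal power = radiated power.
Absorbed: α·S·A_cross = 0.84·60.0·6.810 = 343.2 W (cross-section A).
Total input = 343.2 + 499 = 842.2 W.
Radiated: εσ·A_surf·T⁴ with A_surf = 2A = 13.62 m².
T⁴ = 842.2/(0.84·5.67×10⁻⁸·13.62) = 1.298×10⁹ K⁴.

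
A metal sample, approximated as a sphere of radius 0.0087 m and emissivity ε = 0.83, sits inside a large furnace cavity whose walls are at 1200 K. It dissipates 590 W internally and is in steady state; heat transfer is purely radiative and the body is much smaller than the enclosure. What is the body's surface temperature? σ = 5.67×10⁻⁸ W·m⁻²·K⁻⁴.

For a small grey body in a large enclosure, net radiated power = εσA(T⁴ − T_w⁴).
Steady state: P = εσA(T⁴ − T_w⁴) with A = 4πr² = 9.511×10⁻⁴ m².
T⁴ = P/(εσA) + T_w⁴ = 590/(0.83·5.67×10⁻⁸·9.511×10⁻⁴) + (1200)⁴
    = 1.318×10¹³ + 2.074×10¹² = 1.525×10¹³ K⁴.

T ≈ 1980 K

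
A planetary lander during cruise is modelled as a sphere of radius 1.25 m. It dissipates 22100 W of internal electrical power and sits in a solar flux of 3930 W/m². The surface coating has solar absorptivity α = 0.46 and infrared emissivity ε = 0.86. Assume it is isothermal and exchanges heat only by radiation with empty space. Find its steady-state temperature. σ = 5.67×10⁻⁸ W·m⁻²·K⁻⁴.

At steady state, absorbed solar power + internal power = radiated power.
Absorbed: α·S·A_cross = 0.46·3930·4.909 = 8874 W (cross-section πr²).
Total input = 8874 + 22100 = 30970 W.
Radiated: εσ·A_surf·T⁴ with A_surf = 4πr² = 19.63 m².
T⁴ = 30970/(0.86·5.67×10⁻⁸·19.63) = 3.235×10¹⁰ K⁴.

T ≈ 424 K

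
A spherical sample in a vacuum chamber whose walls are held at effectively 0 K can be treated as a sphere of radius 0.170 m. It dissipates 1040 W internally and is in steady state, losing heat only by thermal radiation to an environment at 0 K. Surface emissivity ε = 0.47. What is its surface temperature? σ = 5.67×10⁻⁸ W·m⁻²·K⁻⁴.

Steady state: internal power = radiated power, P = εσA T⁴.
Radiating area A = 4πr² = 0.3632 m².
T⁴ = P/(εσA) = 1040/(0.47·5.67×10⁻⁸·0.3632) = 1.075×10¹¹ K⁴.
T = (1.075×10¹¹)^(1/4).

T ≈ 573 K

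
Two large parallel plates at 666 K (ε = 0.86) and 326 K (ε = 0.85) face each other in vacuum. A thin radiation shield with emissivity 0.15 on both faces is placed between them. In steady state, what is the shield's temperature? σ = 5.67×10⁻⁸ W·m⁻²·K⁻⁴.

In steady state the net flux on the hot side equals that on the cold side.
σ(T₁⁴−T_s⁴)/D₁ = σ(T_s⁴−T₂⁴)/D₂, with D₁ = 1/ε₁+1/ε_s−1 = 6.829, D₂ = 1/ε_s+1/ε₂−1 = 6.843.
Solve for T_s⁴: T_s⁴ = (D₂·T₁⁴ + D₁·T₂⁴)/(D₁+D₂) = 1.041×10¹¹ K⁴.

T_s ≈ 568 K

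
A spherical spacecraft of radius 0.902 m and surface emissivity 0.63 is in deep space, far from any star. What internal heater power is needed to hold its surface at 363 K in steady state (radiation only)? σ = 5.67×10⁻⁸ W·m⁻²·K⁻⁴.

P ≈ 6340 W

P = εσ·4πr²·T⁴.
4πr² = 10.22 m²; T⁴ = 1.736×10¹⁰ K⁴.
P = 0.63·5.67×10⁻⁸·10.22·1.736×10¹⁰.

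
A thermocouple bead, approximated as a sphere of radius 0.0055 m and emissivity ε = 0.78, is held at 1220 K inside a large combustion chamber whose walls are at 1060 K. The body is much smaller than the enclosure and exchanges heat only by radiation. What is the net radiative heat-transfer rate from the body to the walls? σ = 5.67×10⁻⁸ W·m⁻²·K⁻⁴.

For a small grey body in a large enclosure: P_net = εσA(T_body⁴ − T_wall⁴).
A = 4πr² = 3.801×10⁻⁴ m²; T_body⁴ − T_wall⁴ = 2.215×10¹² − 1.262×10¹² = 9.529×10¹¹ K⁴.
|P_net| = 0.78·5.67×10⁻⁸·3.801×10⁻⁴·9.529×10¹¹.

P_net ≈ 16.0 W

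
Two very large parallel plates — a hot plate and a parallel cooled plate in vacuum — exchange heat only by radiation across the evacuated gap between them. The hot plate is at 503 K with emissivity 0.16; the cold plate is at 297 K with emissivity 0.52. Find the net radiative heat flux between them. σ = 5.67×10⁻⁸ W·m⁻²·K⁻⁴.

q ≈ 444 W/m²

For two infinite grey parallel plates, q = σ(T₁⁴ − T₂⁴)/(1/ε₁ + 1/ε₂ − 1).
T₁⁴ − T₂⁴ = 6.401×10¹⁰ − 7.781×10⁹ = 5.623×10¹⁰ K⁴.
1/ε₁ + 1/ε₂ − 1 = 6.250 + 1.923 − 1 = 7.173.
q = 5.67×10⁻⁸ × 5.623×10¹⁰ / 7.173.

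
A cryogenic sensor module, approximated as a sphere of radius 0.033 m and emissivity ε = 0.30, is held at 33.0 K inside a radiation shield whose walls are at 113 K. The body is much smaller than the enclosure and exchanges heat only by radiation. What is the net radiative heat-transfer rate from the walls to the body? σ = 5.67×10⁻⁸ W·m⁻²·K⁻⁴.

P_net ≈ 0.0377 W

For a small grey body in a large enclosure: P_net = εσA(T_body⁴ − T_wall⁴).
A = 4πr² = 0.01368 m²; T_body⁴ − T_wall⁴ = 1.186×10⁶ − 1.630×10⁸ = -1.619×10⁸ K⁴.
|P_net| = 0.30·5.67×10⁻⁸·0.01368·1.619×10⁸.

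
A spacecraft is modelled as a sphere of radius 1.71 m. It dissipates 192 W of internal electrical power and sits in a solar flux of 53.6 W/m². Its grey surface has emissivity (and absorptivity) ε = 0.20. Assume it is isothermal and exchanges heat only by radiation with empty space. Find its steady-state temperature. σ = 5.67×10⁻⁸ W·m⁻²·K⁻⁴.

T ≈ 162 K

At steady state, absorbed solar power + internal power = radiated power.
Absorbed: α·S·A_cross = 0.20·53.6·9.186 = 98.48 W (cross-section πr²).
Total input = 98.48 + 192 = 290.5 W.
Radiated: εσ·A_surf·T⁴ with A_surf = 4πr² = 36.75 m².
T⁴ = 290.5/(0.20·5.67×10⁻⁸·36.75) = 6.971×10⁸ K⁴.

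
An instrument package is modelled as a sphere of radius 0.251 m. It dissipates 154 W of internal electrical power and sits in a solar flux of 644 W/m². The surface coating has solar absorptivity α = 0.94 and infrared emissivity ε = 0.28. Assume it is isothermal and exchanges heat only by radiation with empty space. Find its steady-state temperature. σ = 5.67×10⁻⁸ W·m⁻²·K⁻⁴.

At steady state, absorbed solar power + internal power = radiated power.
Absorbed: α·S·A_cross = 0.94·644·0.1979 = 119.8 W (cross-section πr²).
Total input = 119.8 + 154 = 273.8 W.
Radiated: εσ·A_surf·T⁴ with A_surf = 4πr² = 0.7917 m².
T⁴ = 273.8/(0.28·5.67×10⁻⁸·0.7917) = 2.179×10¹⁰ K⁴.

T ≈ 384 K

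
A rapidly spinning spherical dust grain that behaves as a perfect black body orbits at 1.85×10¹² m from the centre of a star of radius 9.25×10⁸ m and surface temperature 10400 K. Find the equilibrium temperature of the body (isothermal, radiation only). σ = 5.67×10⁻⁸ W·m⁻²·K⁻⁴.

The star's surface emits σT_*⁴; at distance d the flux is S = σT_*⁴(R_*/d)².
S = 5.67×10⁻⁸·(10400)⁴·(9.25×10⁸/1.85×10¹²)² = 165.8 W/m².
For an isothermal sphere T⁴ = (1−a)S/(4σ) = 7.312×10⁸ K⁴.

T ≈ 164 K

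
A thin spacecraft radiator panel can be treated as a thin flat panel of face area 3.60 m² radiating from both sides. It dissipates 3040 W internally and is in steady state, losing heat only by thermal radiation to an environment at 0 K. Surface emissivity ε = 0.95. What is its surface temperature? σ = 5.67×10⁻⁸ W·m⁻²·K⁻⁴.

Steady state: internal power = radiated power, P = εσA T⁴.
Radiating area A = 2·3.60 = 7.200 m².
T⁴ = P/(εσA) = 3040/(0.95·5.67×10⁻⁸·7.200) = 7.839×10⁹ K⁴.
T = (7.839×10⁹)^(1/4).

T ≈ 298 K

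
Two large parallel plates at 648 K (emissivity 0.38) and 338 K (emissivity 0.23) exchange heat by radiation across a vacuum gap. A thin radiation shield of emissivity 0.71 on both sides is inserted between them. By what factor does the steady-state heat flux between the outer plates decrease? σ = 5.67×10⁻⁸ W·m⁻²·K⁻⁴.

Without shield: q₀ = σΔ(T⁴)/(1/ε₁+1/ε₂−1) with denominator 5.979.
With shield the two gaps are in series; the resistances add: (1/ε₁+1/ε_s−1)+(1/ε_s+1/ε₂−1) = 3.040+4.756 = 7.796.
Heat-flux ratio q₀/q = 7.796/5.979.

factor ≈ 1.30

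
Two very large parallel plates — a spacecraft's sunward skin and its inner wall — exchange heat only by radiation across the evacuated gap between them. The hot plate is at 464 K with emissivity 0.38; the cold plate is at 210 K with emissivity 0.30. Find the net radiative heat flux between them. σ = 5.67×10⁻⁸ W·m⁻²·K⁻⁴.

For two infinite grey parallel plates, q = σ(T₁⁴ − T₂⁴)/(1/ε₁ + 1/ε₂ − 1).
T₁⁴ − T₂⁴ = 4.635×10¹⁰ − 1.945×10⁹ = 4.441×10¹⁰ K⁴.
1/ε₁ + 1/ε₂ − 1 = 2.632 + 3.333 − 1 = 4.965.
q = 5.67×10⁻⁸ × 4.441×10¹⁰ / 4.965.

q ≈ 507 W/m²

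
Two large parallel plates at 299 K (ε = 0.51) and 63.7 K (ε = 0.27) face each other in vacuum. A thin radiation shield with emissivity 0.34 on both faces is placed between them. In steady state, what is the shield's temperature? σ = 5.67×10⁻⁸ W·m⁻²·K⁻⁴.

T_s ≈ 262 K

In steady state the net flux on the hot side equals that on the cold side.
σ(T₁⁴−T_s⁴)/D₁ = σ(T_s⁴−T₂⁴)/D₂, with D₁ = 1/ε₁+1/ε_s−1 = 3.902, D₂ = 1/ε_s+1/ε₂−1 = 5.645.
Solve for T_s⁴: T_s⁴ = (D₂·T₁⁴ + D₁·T₂⁴)/(D₁+D₂) = 4.733×10⁹ K⁴.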